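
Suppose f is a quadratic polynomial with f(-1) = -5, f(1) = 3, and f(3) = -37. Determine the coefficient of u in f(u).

4

Write f(u) = au^2 + bu + c. Substituting each data point gives a linear system:
  a - b + c = -5
  a + b + c = 3
  9a + 3b + c = -37
Solving the system yields a = -6, b = 4, c = 5.
So f(u) = -6u² + 4u + 5.
The coefficient of u is 4.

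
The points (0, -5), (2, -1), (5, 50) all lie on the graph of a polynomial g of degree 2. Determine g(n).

g(n) = 3n^2 - 4n - 5

Write g(n) = an^2 + bn + c. Substituting each data point gives a linear system:
  c = -5
  4a + 2b + c = -1
  25a + 5b + c = 50
Solving the system yields a = 3, b = -4, c = -5.
So g(n) = 3n^2 - 4n - 5.
Check: g(2) = -1. ✓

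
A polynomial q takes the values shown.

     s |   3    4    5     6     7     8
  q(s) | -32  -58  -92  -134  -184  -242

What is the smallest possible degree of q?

Forward differences of the values at s = 3, 4, 5, 6, 7, 8:
  q  : -32  -58  -92  -134  -184  -242
  Δ  : -26  -34  -42  -50  -58
  Δ^2: -8  -8  -8  -8
  Δ^3: 0  0  0
  Δ^4: 0  0
  Δ^5: 0
The second differences are constant (-8) and nonzero, while all higher differences vanish, so the minimal degree is 2.

2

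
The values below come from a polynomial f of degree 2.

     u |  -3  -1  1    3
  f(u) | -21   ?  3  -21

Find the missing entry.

The 3 known points determine the degree-2 polynomial uniquely.
Write f(u) = au^2 + bu + c. Substituting each data point gives a linear system:
  9a - 3b + c = -21
  a + b + c = 3
  9a + 3b + c = -21
Solving the system yields a = -3, b = 0, c = 6.
So f(u) = -3u^2 + 6.
Then f(-1) = 3.

3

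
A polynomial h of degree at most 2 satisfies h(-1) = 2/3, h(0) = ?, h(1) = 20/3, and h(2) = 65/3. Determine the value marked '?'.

On equispaced nodes a degree-2 polynomial has vanishing third forward difference, so
  - h(-1) + 3·h(0) - 3·h(1) + h(2) = 0.
Substituting the known values and solving for h(0):
  3·h(0) = -1
  h(0) = -1/3.

-1/3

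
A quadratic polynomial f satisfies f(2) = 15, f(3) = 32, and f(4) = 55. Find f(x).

Using the Lagrange interpolation formula with nodes 2, 3, 4:
  L_0(x) = (x - 3)(x - 4) / 2
  L_1(x) = (x - 2)(x - 4) / -1
  L_2(x) = (x - 2)(x - 3) / 2
Then f(x) = 15·L_0(x) + 32·L_1(x) + 55·L_2(x).
Expanding and collecting terms gives f(x) = 3x^2 + 2x - 1.
Check: f(3) = 32. ✓

f(x) = 3x^2 + 2x - 1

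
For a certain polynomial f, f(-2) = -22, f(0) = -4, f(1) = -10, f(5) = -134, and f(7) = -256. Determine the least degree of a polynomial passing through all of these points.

Divided differences on the nodes -2, 0, 1, 5, 7:
  order 0: -22  -4  -10  -134  -256
  order 1: 9  -6  -31  -61
  order 2: -5  -5  -5
  order 3: 0  0
  order 4: 0
The order-2 divided differences are all -5 (nonzero) and every higher order vanishes, so the data lies on a polynomial of degree exactly 2.

2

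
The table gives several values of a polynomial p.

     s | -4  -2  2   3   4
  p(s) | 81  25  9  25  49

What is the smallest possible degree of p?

2

Divided differences on the nodes -4, -2, 2, 3, 4:
  order 0: 81  25  9  25  49
  order 1: -28  -4  16  24
  order 2: 4  4  4
  order 3: 0  0
  order 4: 0
The order-2 divided differences are all 4 (nonzero) and every higher order vanishes, so the data lies on a polynomial of degree exactly 2.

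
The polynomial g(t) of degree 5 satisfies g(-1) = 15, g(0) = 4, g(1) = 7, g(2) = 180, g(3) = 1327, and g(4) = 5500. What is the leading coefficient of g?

5

Write g(t) = at^5 + bt^4 + ct^3 + dt^2 + et + k. Substituting each data point gives a linear system:
  -a + b - c + d - e + k = 15
  k = 4
  a + b + c + d + e + k = 7
  32a + 16b + 8c + 4d + 2e + k = 180
  243a + 81b + 27c + 9d + 3e + k = 1327
  1024a + 256b + 64c + 16d + 4e + k = 5500
Solving the system yields a = 5, b = 2, c = -3, d = 5, e = -6, k = 4.
So g(t) = 5t^5 + 2t^4 - 3t^3 + 5t^2 - 6t + 4.
The leading coefficient is 5.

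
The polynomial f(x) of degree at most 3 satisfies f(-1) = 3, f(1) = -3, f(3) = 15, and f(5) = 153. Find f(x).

f(x) = 2x^3 - 3x^2 - 5x + 3

Write f(x) = ax^3 + bx^2 + cx + d. Substituting each data point gives a linear system:
  -a + b - c + d = 3
  a + b + c + d = -3
  27a + 9b + 3c + d = 15
  125a + 25b + 5c + d = 153
Solving the system yields a = 2, b = -3, c = -5, d = 3.
So f(x) = 2x^3 - 3x^2 - 5x + 3.
Check: f(5) = 153. ✓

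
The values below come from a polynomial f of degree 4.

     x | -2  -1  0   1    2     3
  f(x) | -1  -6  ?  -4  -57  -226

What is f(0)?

On equispaced nodes a degree-4 polynomial has vanishing fifth forward difference, so
  - f(-2) + 5·f(-1) - 10·f(0) + 10·f(1) - 5·f(2) + f(3) = 0.
Substituting the known values and solving for f(0):
  -10·f(0) = 10
  f(0) = -1.

-1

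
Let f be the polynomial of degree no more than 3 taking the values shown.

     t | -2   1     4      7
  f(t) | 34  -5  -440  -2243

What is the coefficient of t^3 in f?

Write f(t) = at^3 + bt^2 + ct + d. Substituting each data point gives a linear system:
  -8a + 4b - 2c + d = 34
  a + b + c + d = -5
  64a + 16b + 4c + d = -440
  343a + 49b + 7c + d = -2243
Solving the system yields a = -6, b = -4, c = 1, d = 4.
So f(t) = -6t^3 - 4t^2 + t + 4.
The leading coefficient is -6.

-6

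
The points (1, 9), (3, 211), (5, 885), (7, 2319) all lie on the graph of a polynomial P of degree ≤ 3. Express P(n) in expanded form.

P(n) = 6n^3 + 5n^2 + 3n - 5

Write P(n) = an^3 + bn^2 + cn + d. Substituting each data point gives a linear system:
  a + b + c + d = 9
  27a + 9b + 3c + d = 211
  125a + 25b + 5c + d = 885
  343a + 49b + 7c + d = 2319
Solving the system yields a = 6, b = 5, c = 3, d = -5.
So P(n) = 6n³ + 5n² + 3n - 5.
Check: P(3) = 211. ✓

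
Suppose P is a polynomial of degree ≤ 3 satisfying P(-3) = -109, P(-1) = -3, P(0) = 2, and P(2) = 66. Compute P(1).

Write P(u) = au^3 + bu^2 + cu + d. Substituting each data point gives a linear system:
  -27a + 9b - 3c + d = -109
  -a + b - c + d = -3
  d = 2
  8a + 4b + 2c + d = 66
Solving the system yields a = 5, b = 4, c = 4, d = 2.
So P(u) = 5u³ + 4u² + 4u + 2.
Then P(1) = 15.

15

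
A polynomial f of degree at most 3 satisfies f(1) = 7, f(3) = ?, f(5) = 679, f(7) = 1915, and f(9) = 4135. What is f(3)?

The 4 known points determine the degree-3 polynomial uniquely.
Write f(s) = as^3 + bs^2 + cs + d. Substituting each data point gives a linear system:
  a + b + c + d = 7
  125a + 25b + 5c + d = 679
  343a + 49b + 7c + d = 1915
  729a + 81b + 9c + d = 4135
Solving the system yields a = 6, b = -3, c = 0, d = 4.
So f(s) = 6s^3 - 3s^2 + 4.
Then f(3) = 139.

139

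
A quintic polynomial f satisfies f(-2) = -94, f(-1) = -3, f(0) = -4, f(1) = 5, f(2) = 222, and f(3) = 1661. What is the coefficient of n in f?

3

Write f(n) = an^5 + bn^4 + cn^3 + dn^2 + en + k. Substituting each data point gives a linear system:
  -32a + 16b - 8c + 4d - 2e + k = -94
  -a + b - c + d - e + k = -3
  k = -4
  a + b + c + d + e + k = 5
  32a + 16b + 8c + 4d + 2e + k = 222
  243a + 81b + 27c + 9d + 3e + k = 1661
Solving the system yields a = 6, b = 4, c = -5, d = 1, e = 3, k = -4.
So f(n) = 6n⁵ + 4n⁴ - 5n³ + n² + 3n - 4.
The coefficient of n is 3.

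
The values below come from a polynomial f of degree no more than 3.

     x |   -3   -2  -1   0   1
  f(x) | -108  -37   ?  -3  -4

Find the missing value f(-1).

-8

On equispaced nodes a degree-3 polynomial has vanishing fourth forward difference, so
  f(-3) - 4·f(-2) + 6·f(-1) - 4·f(0) + f(1) = 0.
Substituting the known values and solving for f(-1):
  6·f(-1) = -48
  f(-1) = -8.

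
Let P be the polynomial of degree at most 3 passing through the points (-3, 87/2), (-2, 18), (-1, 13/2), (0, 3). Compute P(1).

3/2

Using the Lagrange interpolation formula with nodes -3, -2, -1, 0:
  L_0(u) = (u + 2)(u + 1)u / -6
  L_1(u) = (u + 3)(u + 1)u / 2
  L_2(u) = (u + 3)(u + 2)u / -2
  L_3(u) = (u + 3)(u + 2)(u + 1) / 6
Then P(u) = 87/2·L_0(u) + 18·L_1(u) + 13/2·L_2(u) + 3·L_3(u).
Expanding and collecting terms gives P(u) = -u^3 + u^2 - (3/2)u + 3.
Evaluating at u = 1: P(1) = 3/2.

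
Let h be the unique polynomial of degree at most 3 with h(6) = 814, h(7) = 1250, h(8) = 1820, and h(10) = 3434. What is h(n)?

h(n) = 3n^3 + 4n^2 + 3n + 4

Write h(n) = an^3 + bn^2 + cn + d. Substituting each data point gives a linear system:
  216a + 36b + 6c + d = 814
  343a + 49b + 7c + d = 1250
  512a + 64b + 8c + d = 1820
  1000a + 100b + 10c + d = 3434
Solving the system yields a = 3, b = 4, c = 3, d = 4.
So h(n) = 3n^3 + 4n^2 + 3n + 4.
Check: h(6) = 814. ✓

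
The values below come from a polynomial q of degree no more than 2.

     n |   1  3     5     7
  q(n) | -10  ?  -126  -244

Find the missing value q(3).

-48

The 3 known points determine the degree-2 polynomial uniquely.
Write q(n) = an^2 + bn + c. Substituting each data point gives a linear system:
  a + b + c = -10
  25a + 5b + c = -126
  49a + 7b + c = -244
Solving the system yields a = -5, b = 1, c = -6.
So q(n) = -5n^2 + n - 6.
Then q(3) = -48.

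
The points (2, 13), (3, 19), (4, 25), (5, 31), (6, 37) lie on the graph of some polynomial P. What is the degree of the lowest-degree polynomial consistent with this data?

Forward differences of the values at x = 2, 3, 4, 5, 6:
  P  : 13  19  25  31  37
  Δ  : 6  6  6  6
  Δ^2: 0  0  0
  Δ^3: 0  0
  Δ^4: 0
The first differences are constant (6) and nonzero, while all higher differences vanish, so the minimal degree is 1.

1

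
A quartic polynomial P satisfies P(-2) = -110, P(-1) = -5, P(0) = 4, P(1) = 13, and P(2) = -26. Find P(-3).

Write P(u) = au^4 + bu^3 + cu^2 + du + e. Substituting each data point gives a linear system:
  16a - 8b + 4c - 2d + e = -110
  a - b + c - d + e = -5
  e = 4
  a + b + c + d + e = 13
  16a + 8b + 4c + 2d + e = -26
Solving the system yields a = -6, b = 4, c = 6, d = 5, e = 4.
So P(u) = -6u^4 + 4u^3 + 6u^2 + 5u + 4.
Then P(-3) = -551.

-551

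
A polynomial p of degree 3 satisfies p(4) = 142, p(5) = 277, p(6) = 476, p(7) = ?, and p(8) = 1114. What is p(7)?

751

On equispaced nodes a degree-3 polynomial has vanishing fourth forward difference, so
  p(4) - 4·p(5) + 6·p(6) - 4·p(7) + p(8) = 0.
Substituting the known values and solving for p(7):
  -4·p(7) = -3004
  p(7) = 751.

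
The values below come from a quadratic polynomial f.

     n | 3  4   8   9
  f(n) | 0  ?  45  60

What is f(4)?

5

The 3 known points determine the degree-2 polynomial uniquely.
Write f(n) = an^2 + bn + c. Substituting each data point gives a linear system:
  9a + 3b + c = 0
  64a + 8b + c = 45
  81a + 9b + c = 60
Solving the system yields a = 1, b = -2, c = -3.
So f(n) = n^2 - 2n - 3.
Then f(4) = 5.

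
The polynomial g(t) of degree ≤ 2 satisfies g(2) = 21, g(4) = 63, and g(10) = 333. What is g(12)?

471

Write g(t) = at^2 + bt + c. Substituting each data point gives a linear system:
  4a + 2b + c = 21
  16a + 4b + c = 63
  100a + 10b + c = 333
Solving the system yields a = 3, b = 3, c = 3.
So g(t) = 3t^2 + 3t + 3.
Then g(12) = 471.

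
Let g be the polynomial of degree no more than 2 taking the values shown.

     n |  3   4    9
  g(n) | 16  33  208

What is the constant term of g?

1

Write g(n) = an^2 + bn + c. Substituting each data point gives a linear system:
  9a + 3b + c = 16
  16a + 4b + c = 33
  81a + 9b + c = 208
Solving the system yields a = 3, b = -4, c = 1.
So g(n) = 3n^2 - 4n + 1.
The constant term is 1.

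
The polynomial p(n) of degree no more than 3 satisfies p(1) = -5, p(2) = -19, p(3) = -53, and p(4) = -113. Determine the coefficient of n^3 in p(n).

-1

Write p(n) = an^3 + bn^2 + cn + d. Substituting each data point gives a linear system:
  a + b + c + d = -5
  8a + 4b + 2c + d = -19
  27a + 9b + 3c + d = -53
  64a + 16b + 4c + d = -113
Solving the system yields a = -1, b = -4, c = 5, d = -5.
So p(n) = -n^3 - 4n^2 + 5n - 5.
The leading coefficient is -1.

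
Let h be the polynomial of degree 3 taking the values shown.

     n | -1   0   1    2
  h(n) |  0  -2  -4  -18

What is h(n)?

Write h(n) = an^3 + bn^2 + cn + d. Substituting each data point gives a linear system:
  -a + b - c + d = 0
  d = -2
  a + b + c + d = -4
  8a + 4b + 2c + d = -18
Solving the system yields a = -2, b = 0, c = 0, d = -2.
So h(n) = -2n^3 - 2.
Check: h(0) = -2. ✓

h(n) = -2n^3 - 2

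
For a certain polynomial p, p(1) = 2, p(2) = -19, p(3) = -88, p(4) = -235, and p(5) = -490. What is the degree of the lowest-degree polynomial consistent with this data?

3

Forward differences of the values at s = 1, 2, 3, 4, 5:
  p  : 2  -19  -88  -235  -490
  Δ  : -21  -69  -147  -255
  Δ^2: -48  -78  -108
  Δ^3: -30  -30
  Δ^4: 0
The third differences are constant (-30) and nonzero, while all higher differences vanish, so the minimal degree is 3.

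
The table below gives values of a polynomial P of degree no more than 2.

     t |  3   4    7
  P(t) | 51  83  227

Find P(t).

Write P(t) = at^2 + bt + c. Substituting each data point gives a linear system:
  9a + 3b + c = 51
  16a + 4b + c = 83
  49a + 7b + c = 227
Solving the system yields a = 4, b = 4, c = 3.
So P(t) = 4t^2 + 4t + 3.
Check: P(7) = 227. ✓

P(t) = 4t^2 + 4t + 3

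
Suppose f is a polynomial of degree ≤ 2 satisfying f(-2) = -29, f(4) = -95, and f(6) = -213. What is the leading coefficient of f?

Write f(u) = au^2 + bu + c. Substituting each data point gives a linear system:
  4a - 2b + c = -29
  16a + 4b + c = -95
  36a + 6b + c = -213
Solving the system yields a = -6, b = 1, c = -3.
So f(u) = -6u^2 + u - 3.
The leading coefficient is -6.

-6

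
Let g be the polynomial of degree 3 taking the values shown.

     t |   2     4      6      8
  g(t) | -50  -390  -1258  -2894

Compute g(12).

-9430

Using the Lagrange interpolation formula with nodes 2, 4, 6, 8:
  L_0(t) = (t - 4)(t - 6)(t - 8) / -48
  L_1(t) = (t - 2)(t - 6)(t - 8) / 16
  L_2(t) = (t - 2)(t - 4)(t - 8) / -16
  L_3(t) = (t - 2)(t - 4)(t - 6) / 48
Then g(t) = -50·L_0(t) - 390·L_1(t) - 1258·L_2(t) - 2894·L_3(t).
Expanding and collecting terms gives g(t) = -5t^3 - 6t^2 + 6t + 2.
Evaluating at t = 12: g(12) = -9430.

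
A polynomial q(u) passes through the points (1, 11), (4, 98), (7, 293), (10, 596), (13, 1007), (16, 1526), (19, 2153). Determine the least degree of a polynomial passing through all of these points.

Forward differences of the values at u = 1, 4, 7, 10, 13, 16, 19:
  q  : 11  98  293  596  1007  1526  2153
  Δ  : 87  195  303  411  519  627
  Δ^2: 108  108  108  108  108
  Δ^3: 0  0  0  0
  Δ^4: 0  0  0
  Δ^5: 0  0
  Δ^6: 0
The second differences are constant (108) and nonzero, while all higher differences vanish, so the minimal degree is 2.

2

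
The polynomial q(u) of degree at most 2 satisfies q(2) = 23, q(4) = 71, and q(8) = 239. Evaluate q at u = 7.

188

Write q(u) = au^2 + bu + c. Substituting each data point gives a linear system:
  4a + 2b + c = 23
  16a + 4b + c = 71
  64a + 8b + c = 239
Solving the system yields a = 3, b = 6, c = -1.
So q(u) = 3u^2 + 6u - 1.
Then q(7) = 188.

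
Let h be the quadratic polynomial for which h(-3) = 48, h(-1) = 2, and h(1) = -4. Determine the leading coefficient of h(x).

Write h(x) = ax^2 + bx + c. Substituting each data point gives a linear system:
  9a - 3b + c = 48
  a - b + c = 2
  a + b + c = -4
Solving the system yields a = 5, b = -3, c = -6.
So h(x) = 5x^2 - 3x - 6.
The leading coefficient is 5.

5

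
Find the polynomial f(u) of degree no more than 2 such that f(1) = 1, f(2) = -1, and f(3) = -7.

Using the Lagrange interpolation formula with nodes 1, 2, 3:
  L_0(u) = (u - 2)(u - 3) / 2
  L_1(u) = (u - 1)(u - 3) / -1
  L_2(u) = (u - 1)(u - 2) / 2
Then f(u) = 1·L_0(u) - 1·L_1(u) - 7·L_2(u).
Expanding and collecting terms gives f(u) = -2u^2 + 4u - 1.
Check: f(2) = -1. ✓

f(u) = -2u^2 + 4u - 1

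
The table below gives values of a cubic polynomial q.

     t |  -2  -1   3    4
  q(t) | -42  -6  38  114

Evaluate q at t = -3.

Write q(t) = at^3 + bt^2 + ct + d. Substituting each data point gives a linear system:
  -8a + 4b - 2c + d = -42
  -a + b - c + d = -6
  27a + 9b + 3c + d = 38
  64a + 16b + 4c + d = 114
Solving the system yields a = 3, b = -5, c = 0, d = 2.
So q(t) = 3t^3 - 5t^2 + 2.
Then q(-3) = -124.

-124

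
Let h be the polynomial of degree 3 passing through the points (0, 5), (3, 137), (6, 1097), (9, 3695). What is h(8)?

2597

Write h(s) = as^3 + bs^2 + cs + d. Substituting each data point gives a linear system:
  d = 5
  27a + 9b + 3c + d = 137
  216a + 36b + 6c + d = 1097
  729a + 81b + 9c + d = 3695
Solving the system yields a = 5, b = 1, c = -4, d = 5.
So h(s) = 5s^3 + s^2 - 4s + 5.
Then h(8) = 2597.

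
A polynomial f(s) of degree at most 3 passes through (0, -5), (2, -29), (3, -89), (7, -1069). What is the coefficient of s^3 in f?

Write f(s) = as^3 + bs^2 + cs + d. Substituting each data point gives a linear system:
  d = -5
  8a + 4b + 2c + d = -29
  27a + 9b + 3c + d = -89
  343a + 49b + 7c + d = -1069
Solving the system yields a = -3, b = -1, c = 2, d = -5.
So f(s) = -3s^3 - s^2 + 2s - 5.
The leading coefficient is -3.

-3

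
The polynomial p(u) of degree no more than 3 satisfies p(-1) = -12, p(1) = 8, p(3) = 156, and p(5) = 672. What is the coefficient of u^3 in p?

Write p(u) = au^3 + bu^2 + cu + d. Substituting each data point gives a linear system:
  -a + b - c + d = -12
  a + b + c + d = 8
  27a + 9b + 3c + d = 156
  125a + 25b + 5c + d = 672
Solving the system yields a = 5, b = 1, c = 5, d = -3.
So p(u) = 5u^3 + u^2 + 5u - 3.
The leading coefficient is 5.

5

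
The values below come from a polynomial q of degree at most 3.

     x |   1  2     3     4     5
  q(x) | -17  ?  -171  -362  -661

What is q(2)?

-64

The 4 known points determine the degree-3 polynomial uniquely.
Write q(x) = ax^3 + bx^2 + cx + d. Substituting each data point gives a linear system:
  a + b + c + d = -17
  27a + 9b + 3c + d = -171
  64a + 16b + 4c + d = -362
  125a + 25b + 5c + d = -661
Solving the system yields a = -4, b = -6, c = -1, d = -6.
So q(x) = -4x³ - 6x² - x - 6.
Then q(2) = -64.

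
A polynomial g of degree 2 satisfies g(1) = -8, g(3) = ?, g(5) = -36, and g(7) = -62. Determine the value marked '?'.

The 3 known points determine the degree-2 polynomial uniquely.
Write g(t) = at^2 + bt + c. Substituting each data point gives a linear system:
  a + b + c = -8
  25a + 5b + c = -36
  49a + 7b + c = -62
Solving the system yields a = -1, b = -1, c = -6.
So g(t) = -t^2 - t - 6.
Then g(3) = -18.

-18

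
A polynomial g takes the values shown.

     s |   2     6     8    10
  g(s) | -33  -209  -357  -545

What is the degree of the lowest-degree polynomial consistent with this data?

2

Divided differences on the nodes 2, 6, 8, 10:
  order 0: -33  -209  -357  -545
  order 1: -44  -74  -94
  order 2: -5  -5
  order 3: 0
The order-2 divided differences are all -5 (nonzero) and every higher order vanishes, so the data lies on a polynomial of degree exactly 2.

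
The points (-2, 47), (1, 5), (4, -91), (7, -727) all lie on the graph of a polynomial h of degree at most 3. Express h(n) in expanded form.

Using the Lagrange interpolation formula with nodes -2, 1, 4, 7:
  L_0(n) = (n - 1)(n - 4)(n - 7) / -162
  L_1(n) = (n + 2)(n - 4)(n - 7) / 54
  L_2(n) = (n + 2)(n - 1)(n - 7) / -54
  L_3(n) = (n + 2)(n - 1)(n - 4) / 162
Then h(n) = 47·L_0(n) + 5·L_1(n) - 91·L_2(n) - 727·L_3(n).
Expanding and collecting terms gives h(n) = -3n^3 + 6n^2 + n + 1.
Check: h(7) = -727. ✓

h(n) = -3n^3 + 6n^2 + n + 1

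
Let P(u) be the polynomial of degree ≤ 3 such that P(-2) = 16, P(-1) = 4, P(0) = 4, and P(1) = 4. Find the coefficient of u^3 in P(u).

Write P(u) = au^3 + bu^2 + cu + d. Substituting each data point gives a linear system:
  -8a + 4b - 2c + d = 16
  -a + b - c + d = 4
  d = 4
  a + b + c + d = 4
Solving the system yields a = -2, b = 0, c = 2, d = 4.
So P(u) = -2u^3 + 2u + 4.
The leading coefficient is -2.

-2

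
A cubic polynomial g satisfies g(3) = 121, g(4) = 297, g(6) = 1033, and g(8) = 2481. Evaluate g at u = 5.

591

Using the Lagrange interpolation formula with nodes 3, 4, 6, 8:
  L_0(u) = (u - 4)(u - 6)(u - 8) / -15
  L_1(u) = (u - 3)(u - 6)(u - 8) / 8
  L_2(u) = (u - 3)(u - 4)(u - 8) / -12
  L_3(u) = (u - 3)(u - 4)(u - 6) / 40
Then g(u) = 121·L_0(u) + 297·L_1(u) + 1033·L_2(u) + 2481·L_3(u).
Expanding and collecting terms gives g(u) = 5u^3 - u^2 - 2u + 1.
Evaluating at u = 5: g(5) = 591.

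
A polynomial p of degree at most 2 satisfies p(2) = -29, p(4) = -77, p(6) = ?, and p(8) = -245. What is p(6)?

The 3 known points determine the degree-2 polynomial uniquely.
Write p(x) = ax^2 + bx + c. Substituting each data point gives a linear system:
  4a + 2b + c = -29
  16a + 4b + c = -77
  64a + 8b + c = -245
Solving the system yields a = -3, b = -6, c = -5.
So p(x) = -3x^2 - 6x - 5.
Then p(6) = -149.

-149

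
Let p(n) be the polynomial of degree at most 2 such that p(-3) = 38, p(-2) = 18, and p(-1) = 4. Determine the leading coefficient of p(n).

3

Write p(n) = an^2 + bn + c. Substituting each data point gives a linear system:
  9a - 3b + c = 38
  4a - 2b + c = 18
  a - b + c = 4
Solving the system yields a = 3, b = -5, c = -4.
So p(n) = 3n² - 5n - 4.
The leading coefficient is 3.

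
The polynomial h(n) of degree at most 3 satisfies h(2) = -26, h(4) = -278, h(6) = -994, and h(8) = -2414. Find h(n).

h(n) = -5n^3 + 2n^2 + 2n + 2

Using the Lagrange interpolation formula with nodes 2, 4, 6, 8:
  L_0(n) = (n - 4)(n - 6)(n - 8) / -48
  L_1(n) = (n - 2)(n - 6)(n - 8) / 16
  L_2(n) = (n - 2)(n - 4)(n - 8) / -16
  L_3(n) = (n - 2)(n - 4)(n - 6) / 48
Then h(n) = -26·L_0(n) - 278·L_1(n) - 994·L_2(n) - 2414·L_3(n).
Expanding and collecting terms gives h(n) = -5n^3 + 2n^2 + 2n + 2.
Check: h(2) = -26. ✓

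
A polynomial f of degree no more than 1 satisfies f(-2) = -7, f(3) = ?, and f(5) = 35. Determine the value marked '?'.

The 2 known points determine the degree-1 polynomial uniquely.
Write f(x) = ax + b. Substituting each data point gives a linear system:
  -2a + b = -7
  5a + b = 35
Solving the system yields a = 6, b = 5.
So f(x) = 6x + 5.
Then f(3) = 23.

23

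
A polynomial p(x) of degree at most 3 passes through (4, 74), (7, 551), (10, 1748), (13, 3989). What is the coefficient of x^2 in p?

-2

Write p(x) = ax^3 + bx^2 + cx + d. Substituting each data point gives a linear system:
  64a + 16b + 4c + d = 74
  343a + 49b + 7c + d = 551
  1000a + 100b + 10c + d = 1748
  2197a + 169b + 13c + d = 3989
Solving the system yields a = 2, b = -2, c = -5, d = -2.
So p(x) = 2x³ - 2x² - 5x - 2.
The coefficient of x^2 is -2.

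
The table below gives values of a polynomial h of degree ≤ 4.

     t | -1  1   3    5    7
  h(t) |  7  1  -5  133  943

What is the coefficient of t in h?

2

Write h(t) = at^4 + bt^3 + ct^2 + dt + e. Substituting each data point gives a linear system:
  a - b + c - d + e = 7
  a + b + c + d + e = 1
  81a + 27b + 9c + 3d + e = -5
  625a + 125b + 25c + 5d + e = 133
  2401a + 343b + 49c + 7d + e = 943
Solving the system yields a = 1, b = -5, c = 5, d = 2, e = -2.
So h(t) = t^4 - 5t^3 + 5t^2 + 2t - 2.
The coefficient of t is 2.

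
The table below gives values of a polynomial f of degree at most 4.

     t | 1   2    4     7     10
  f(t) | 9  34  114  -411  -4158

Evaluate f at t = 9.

-2311

Write f(t) = at^4 + bt^3 + ct^2 + dt + e. Substituting each data point gives a linear system:
  a + b + c + d + e = 9
  16a + 8b + 4c + 2d + e = 34
  256a + 64b + 16c + 4d + e = 114
  2401a + 343b + 49c + 7d + e = -411
  10000a + 1000b + 100c + 10d + e = -4158
Solving the system yields a = -1, b = 6, c = -2, d = 4, e = 2.
So f(t) = -t^4 + 6t^3 - 2t^2 + 4t + 2.
Then f(9) = -2311.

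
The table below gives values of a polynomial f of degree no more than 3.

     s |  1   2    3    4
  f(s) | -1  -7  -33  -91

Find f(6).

-351

Using the Lagrange interpolation formula with nodes 1, 2, 3, 4:
  L_0(s) = (s - 2)(s - 3)(s - 4) / -6
  L_1(s) = (s - 1)(s - 3)(s - 4) / 2
  L_2(s) = (s - 1)(s - 2)(s - 4) / -2
  L_3(s) = (s - 1)(s - 2)(s - 3) / 6
Then f(s) = -1·L_0(s) - 7·L_1(s) - 33·L_2(s) - 91·L_3(s).
Expanding and collecting terms gives f(s) = -2s^3 + 2s^2 + 2s - 3.
Evaluating at s = 6: f(6) = -351.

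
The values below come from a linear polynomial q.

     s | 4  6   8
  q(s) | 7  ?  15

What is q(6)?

On equispaced nodes a degree-1 polynomial has vanishing second forward difference, so
  q(4) - 2·q(6) + q(8) = 0.
Substituting the known values and solving for q(6):
  -2·q(6) = -22
  q(6) = 11.

11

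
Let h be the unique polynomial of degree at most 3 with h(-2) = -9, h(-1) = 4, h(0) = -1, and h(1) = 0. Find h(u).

h(u) = 4u^3 + 3u^2 - 6u - 1

Write h(u) = au^3 + bu^2 + cu + d. Substituting each data point gives a linear system:
  -8a + 4b - 2c + d = -9
  -a + b - c + d = 4
  d = -1
  a + b + c + d = 0
Solving the system yields a = 4, b = 3, c = -6, d = -1.
So h(u) = 4u³ + 3u² - 6u - 1.
Check: h(-2) = -9. ✓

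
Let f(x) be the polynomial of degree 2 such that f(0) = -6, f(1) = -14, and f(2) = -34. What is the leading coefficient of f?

Write f(x) = ax^2 + bx + c. Substituting each data point gives a linear system:
  c = -6
  a + b + c = -14
  4a + 2b + c = -34
Solving the system yields a = -6, b = -2, c = -6.
So f(x) = -6x² - 2x - 6.
The leading coefficient is -6.

-6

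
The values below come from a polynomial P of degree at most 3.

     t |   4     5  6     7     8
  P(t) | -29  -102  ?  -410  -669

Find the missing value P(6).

On equispaced nodes a degree-3 polynomial has vanishing fourth forward difference, so
  P(4) - 4·P(5) + 6·P(6) - 4·P(7) + P(8) = 0.
Substituting the known values and solving for P(6):
  6·P(6) = -1350
  P(6) = -225.

-225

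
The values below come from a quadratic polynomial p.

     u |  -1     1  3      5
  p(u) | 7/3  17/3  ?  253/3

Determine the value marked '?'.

33

The 3 known points determine the degree-2 polynomial uniquely.
Write p(u) = au^2 + bu + c. Substituting each data point gives a linear system:
  a - b + c = 7/3
  a + b + c = 17/3
  25a + 5b + c = 253/3
Solving the system yields a = 3, b = 5/3, c = 1.
So p(u) = 3u^2 + (5/3)u + 1.
Then p(3) = 33.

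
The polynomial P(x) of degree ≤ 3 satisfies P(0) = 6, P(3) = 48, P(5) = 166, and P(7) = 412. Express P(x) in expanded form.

Write P(x) = ax^3 + bx^2 + cx + d. Substituting each data point gives a linear system:
  d = 6
  27a + 9b + 3c + d = 48
  125a + 25b + 5c + d = 166
  343a + 49b + 7c + d = 412
Solving the system yields a = 1, b = 1, c = 2, d = 6.
So P(x) = x^3 + x^2 + 2x + 6.
Check: P(0) = 6. ✓

P(x) = x^3 + x^2 + 2x + 6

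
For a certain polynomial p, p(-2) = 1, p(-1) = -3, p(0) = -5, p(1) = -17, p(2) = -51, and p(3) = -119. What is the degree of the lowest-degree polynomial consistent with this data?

Forward differences of the values at t = -2, -1, 0, 1, 2, 3:
  p  : 1  -3  -5  -17  -51  -119
  Δ  : -4  -2  -12  -34  -68
  Δ^2: 2  -10  -22  -34
  Δ^3: -12  -12  -12
  Δ^4: 0  0
  Δ^5: 0
The third differences are constant (-12) and nonzero, while all higher differences vanish, so the minimal degree is 3.

3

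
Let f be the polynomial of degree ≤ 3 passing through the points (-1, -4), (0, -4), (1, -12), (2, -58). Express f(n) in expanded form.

f(n) = -5n^3 - 4n^2 + n - 4

Using the Lagrange interpolation formula with nodes -1, 0, 1, 2:
  L_0(n) = n(n - 1)(n - 2) / -6
  L_1(n) = (n + 1)(n - 1)(n - 2) / 2
  L_2(n) = (n + 1)n(n - 2) / -2
  L_3(n) = (n + 1)n(n - 1) / 6
Then f(n) = -4·L_0(n) - 4·L_1(n) - 12·L_2(n) - 58·L_3(n).
Expanding and collecting terms gives f(n) = -5n^3 - 4n^2 + n - 4.
Check: f(0) = -4. ✓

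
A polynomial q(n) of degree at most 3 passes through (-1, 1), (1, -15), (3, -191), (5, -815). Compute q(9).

-4559

Using the Lagrange interpolation formula with nodes -1, 1, 3, 5:
  L_0(n) = (n - 1)(n - 3)(n - 5) / -48
  L_1(n) = (n + 1)(n - 3)(n - 5) / 16
  L_2(n) = (n + 1)(n - 1)(n - 5) / -16
  L_3(n) = (n + 1)(n - 1)(n - 3) / 48
Then q(n) = 1·L_0(n) - 15·L_1(n) - 191·L_2(n) - 815·L_3(n).
Expanding and collecting terms gives q(n) = -6n^3 - 2n^2 - 2n - 5.
Evaluating at n = 9: q(9) = -4559.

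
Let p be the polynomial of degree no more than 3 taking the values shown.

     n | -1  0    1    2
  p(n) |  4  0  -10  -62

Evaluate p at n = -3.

Using the Lagrange interpolation formula with nodes -1, 0, 1, 2:
  L_0(n) = n(n - 1)(n - 2) / -6
  L_1(n) = (n + 1)(n - 1)(n - 2) / 2
  L_2(n) = (n + 1)n(n - 2) / -2
  L_3(n) = (n + 1)n(n - 1) / 6
Then p(n) = 4·L_0(n) + 0·L_1(n) - 10·L_2(n) - 62·L_3(n).
Expanding and collecting terms gives p(n) = -6n³ - 3n² - n.
Evaluating at n = -3: p(-3) = 138.

138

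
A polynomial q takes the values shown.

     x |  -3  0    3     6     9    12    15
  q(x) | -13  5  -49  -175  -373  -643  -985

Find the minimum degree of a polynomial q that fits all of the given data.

2

Forward differences of the values at x = -3, 0, 3, 6, 9, 12, 15:
  q  : -13  5  -49  -175  -373  -643  -985
  Δ  : 18  -54  -126  -198  -270  -342
  Δ^2: -72  -72  -72  -72  -72
  Δ^3: 0  0  0  0
  Δ^4: 0  0  0
  Δ^5: 0  0
  Δ^6: 0
The second differences are constant (-72) and nonzero, while all higher differences vanish, so the minimal degree is 2.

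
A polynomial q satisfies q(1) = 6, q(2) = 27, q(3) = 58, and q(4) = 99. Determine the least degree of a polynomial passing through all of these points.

Forward differences of the values at x = 1, 2, 3, 4:
  q  : 6  27  58  99
  Δ  : 21  31  41
  Δ^2: 10  10
  Δ^3: 0
The second differences are constant (10) and nonzero, while all higher differences vanish, so the minimal degree is 2.

2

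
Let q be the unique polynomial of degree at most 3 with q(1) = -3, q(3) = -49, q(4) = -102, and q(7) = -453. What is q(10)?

-1218

Using the Lagrange interpolation formula with nodes 1, 3, 4, 7:
  L_0(s) = (s - 3)(s - 4)(s - 7) / -36
  L_1(s) = (s - 1)(s - 4)(s - 7) / 8
  L_2(s) = (s - 1)(s - 3)(s - 7) / -9
  L_3(s) = (s - 1)(s - 3)(s - 4) / 72
Then q(s) = -3·L_0(s) - 49·L_1(s) - 102·L_2(s) - 453·L_3(s).
Expanding and collecting terms gives q(s) = -s^3 - 2s^2 - 2s + 2.
Evaluating at s = 10: q(10) = -1218.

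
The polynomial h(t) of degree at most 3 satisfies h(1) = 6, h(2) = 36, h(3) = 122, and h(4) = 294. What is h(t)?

h(t) = 5t^3 - 2t^2 + t + 2

Write h(t) = at^3 + bt^2 + ct + d. Substituting each data point gives a linear system:
  a + b + c + d = 6
  8a + 4b + 2c + d = 36
  27a + 9b + 3c + d = 122
  64a + 16b + 4c + d = 294
Solving the system yields a = 5, b = -2, c = 1, d = 2.
So h(t) = 5t³ - 2t² + t + 2.
Check: h(2) = 36. ✓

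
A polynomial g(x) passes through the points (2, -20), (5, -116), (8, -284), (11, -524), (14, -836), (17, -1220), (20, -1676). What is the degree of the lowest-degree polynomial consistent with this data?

2

Forward differences of the values at x = 2, 5, 8, 11, 14, 17, 20:
  g  : -20  -116  -284  -524  -836  -1220  -1676
  Δ  : -96  -168  -240  -312  -384  -456
  Δ^2: -72  -72  -72  -72  -72
  Δ^3: 0  0  0  0
  Δ^4: 0  0  0
  Δ^5: 0  0
  Δ^6: 0
The second differences are constant (-72) and nonzero, while all higher differences vanish, so the minimal degree is 2.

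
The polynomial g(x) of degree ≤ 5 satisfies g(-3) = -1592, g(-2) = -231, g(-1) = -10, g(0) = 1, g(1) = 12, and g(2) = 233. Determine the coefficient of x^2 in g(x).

Write g(x) = ax^5 + bx^4 + cx^3 + dx^2 + ex + k. Substituting each data point gives a linear system:
  -243a + 81b - 27c + 9d - 3e + k = -1592
  -32a + 16b - 8c + 4d - 2e + k = -231
  -a + b - c + d - e + k = -10
  k = 1
  a + b + c + d + e + k = 12
  32a + 16b + 8c + 4d + 2e + k = 233
Solving the system yields a = 6, b = 0, c = 5, d = 0, e = 0, k = 1.
So g(x) = 6x^5 + 5x^3 + 1.
The coefficient of x^2 is 0.

0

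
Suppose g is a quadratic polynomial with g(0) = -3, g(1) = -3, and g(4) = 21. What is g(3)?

9

Write g(n) = an^2 + bn + c. Substituting each data point gives a linear system:
  c = -3
  a + b + c = -3
  16a + 4b + c = 21
Solving the system yields a = 2, b = -2, c = -3.
So g(n) = 2n^2 - 2n - 3.
Then g(3) = 9.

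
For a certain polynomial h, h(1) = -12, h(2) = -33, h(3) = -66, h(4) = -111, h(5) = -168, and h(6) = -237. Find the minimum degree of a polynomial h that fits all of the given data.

Forward differences of the values at n = 1, 2, 3, 4, 5, 6:
  h  : -12  -33  -66  -111  -168  -237
  Δ  : -21  -33  -45  -57  -69
  Δ^2: -12  -12  -12  -12
  Δ^3: 0  0  0
  Δ^4: 0  0
  Δ^5: 0
The second differences are constant (-12) and nonzero, while all higher differences vanish, so the minimal degree is 2.

2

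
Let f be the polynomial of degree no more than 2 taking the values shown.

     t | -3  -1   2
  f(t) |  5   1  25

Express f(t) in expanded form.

f(t) = 2t^2 + 6t + 5

Write f(t) = at^2 + bt + c. Substituting each data point gives a linear system:
  9a - 3b + c = 5
  a - b + c = 1
  4a + 2b + c = 25
Solving the system yields a = 2, b = 6, c = 5.
So f(t) = 2t^2 + 6t + 5.
Check: f(-3) = 5. ✓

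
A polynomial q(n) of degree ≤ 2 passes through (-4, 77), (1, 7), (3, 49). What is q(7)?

Write q(n) = an^2 + bn + c. Substituting each data point gives a linear system:
  16a - 4b + c = 77
  a + b + c = 7
  9a + 3b + c = 49
Solving the system yields a = 5, b = 1, c = 1.
So q(n) = 5n^2 + n + 1.
Then q(7) = 253.

253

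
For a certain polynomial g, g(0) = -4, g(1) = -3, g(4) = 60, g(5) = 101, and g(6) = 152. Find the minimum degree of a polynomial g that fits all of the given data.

Divided differences on the nodes 0, 1, 4, 5, 6:
  order 0: -4  -3  60  101  152
  order 1: 1  21  41  51
  order 2: 5  5  5
  order 3: 0  0
  order 4: 0
The order-2 divided differences are all 5 (nonzero) and every higher order vanishes, so the data lies on a polynomial of degree exactly 2.

2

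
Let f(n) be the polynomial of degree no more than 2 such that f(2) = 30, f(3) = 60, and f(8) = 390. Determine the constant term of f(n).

6

Write f(n) = an^2 + bn + c. Substituting each data point gives a linear system:
  4a + 2b + c = 30
  9a + 3b + c = 60
  64a + 8b + c = 390
Solving the system yields a = 6, b = 0, c = 6.
So f(n) = 6n^2 + 6.
The constant term is 6.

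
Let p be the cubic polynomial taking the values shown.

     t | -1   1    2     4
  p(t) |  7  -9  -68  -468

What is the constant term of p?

4

Write p(t) = at^3 + bt^2 + ct + d. Substituting each data point gives a linear system:
  -a + b - c + d = 7
  a + b + c + d = -9
  8a + 4b + 2c + d = -68
  64a + 16b + 4c + d = -468
Solving the system yields a = -6, b = -5, c = -2, d = 4.
So p(t) = -6t³ - 5t² - 2t + 4.
The constant term is 4.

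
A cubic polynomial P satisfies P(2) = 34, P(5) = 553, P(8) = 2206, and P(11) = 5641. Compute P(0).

-2

Write P(u) = au^3 + bu^2 + cu + d. Substituting each data point gives a linear system:
  8a + 4b + 2c + d = 34
  125a + 25b + 5c + d = 553
  512a + 64b + 8c + d = 2206
  1331a + 121b + 11c + d = 5641
Solving the system yields a = 4, b = 3, c = -4, d = -2.
So P(u) = 4u³ + 3u² - 4u - 2.
Then P(0) = -2.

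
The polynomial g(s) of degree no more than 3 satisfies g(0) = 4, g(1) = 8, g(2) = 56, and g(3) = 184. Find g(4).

Using the Lagrange interpolation formula with nodes 0, 1, 2, 3:
  L_0(s) = (s - 1)(s - 2)(s - 3) / -6
  L_1(s) = s(s - 2)(s - 3) / 2
  L_2(s) = s(s - 1)(s - 3) / -2
  L_3(s) = s(s - 1)(s - 2) / 6
Then g(s) = 4·L_0(s) + 8·L_1(s) + 56·L_2(s) + 184·L_3(s).
Expanding and collecting terms gives g(s) = 6s^3 + 4s^2 - 6s + 4.
Evaluating at s = 4: g(4) = 428.

428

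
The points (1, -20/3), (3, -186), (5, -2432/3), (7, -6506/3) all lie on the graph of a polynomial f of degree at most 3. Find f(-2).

172/3

Write f(u) = au^3 + bu^2 + cu + d. Substituting each data point gives a linear system:
  a + b + c + d = -20/3
  27a + 9b + 3c + d = -186
  125a + 25b + 5c + d = -2432/3
  343a + 49b + 7c + d = -6506/3
Solving the system yields a = -6, b = -5/3, c = -5, d = 6.
So f(u) = -6u^3 - (5/3)u^2 - 5u + 6.
Then f(-2) = 172/3.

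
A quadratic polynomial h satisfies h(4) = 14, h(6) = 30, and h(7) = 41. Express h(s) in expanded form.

h(s) = s^2 - 2s + 6

Write h(s) = as^2 + bs + c. Substituting each data point gives a linear system:
  16a + 4b + c = 14
  36a + 6b + c = 30
  49a + 7b + c = 41
Solving the system yields a = 1, b = -2, c = 6.
So h(s) = s^2 - 2s + 6.
Check: h(4) = 14. ✓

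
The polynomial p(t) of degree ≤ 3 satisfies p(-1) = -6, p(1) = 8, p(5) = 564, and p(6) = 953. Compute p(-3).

-100

Using the Lagrange interpolation formula with nodes -1, 1, 5, 6:
  L_0(t) = (t - 1)(t - 5)(t - 6) / -84
  L_1(t) = (t + 1)(t - 5)(t - 6) / 40
  L_2(t) = (t + 1)(t - 1)(t - 6) / -24
  L_3(t) = (t + 1)(t - 1)(t - 5) / 35
Then p(t) = -6·L_0(t) + 8·L_1(t) + 564·L_2(t) + 953·L_3(t).
Expanding and collecting terms gives p(t) = 4t³ + 2t² + 3t - 1.
Evaluating at t = -3: p(-3) = -100.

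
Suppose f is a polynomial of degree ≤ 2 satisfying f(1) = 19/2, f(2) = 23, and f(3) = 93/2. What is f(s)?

Write f(s) = as^2 + bs + c. Substituting each data point gives a linear system:
  a + b + c = 19/2
  4a + 2b + c = 23
  9a + 3b + c = 93/2
Solving the system yields a = 5, b = -3/2, c = 6.
So f(s) = 5s^2 - (3/2)s + 6.
Check: f(2) = 23. ✓

f(s) = 5s^2 - (3/2)s + 6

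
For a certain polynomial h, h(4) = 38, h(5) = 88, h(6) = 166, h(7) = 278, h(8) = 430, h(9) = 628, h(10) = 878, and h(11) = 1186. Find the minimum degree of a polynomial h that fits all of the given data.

Forward differences of the values at n = 4, 5, 6, 7, 8, 9, 10, 11:
  h  : 38  88  166  278  430  628  878  1186
  Δ  : 50  78  112  152  198  250  308
  Δ^2: 28  34  40  46  52  58
  Δ^3: 6  6  6  6  6
  Δ^4: 0  0  0  0
  Δ^5: 0  0  0
  Δ^6: 0  0
  Δ^7: 0
The third differences are constant (6) and nonzero, while all higher differences vanish, so the minimal degree is 3.

3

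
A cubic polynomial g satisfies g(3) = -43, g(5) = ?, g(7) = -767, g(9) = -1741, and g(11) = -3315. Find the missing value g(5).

The 4 known points determine the degree-3 polynomial uniquely.
Write g(s) = as^3 + bs^2 + cs + d. Substituting each data point gives a linear system:
  27a + 9b + 3c + d = -43
  343a + 49b + 7c + d = -767
  729a + 81b + 9c + d = -1741
  1331a + 121b + 11c + d = -3315
Solving the system yields a = -3, b = 6, c = -4, d = -4.
So g(s) = -3s^3 + 6s^2 - 4s - 4.
Then g(5) = -249.

-249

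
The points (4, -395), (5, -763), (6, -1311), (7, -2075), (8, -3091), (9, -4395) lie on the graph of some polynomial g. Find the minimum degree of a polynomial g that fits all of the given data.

Forward differences of the values at n = 4, 5, 6, 7, 8, 9:
  g  : -395  -763  -1311  -2075  -3091  -4395
  Δ  : -368  -548  -764  -1016  -1304
  Δ^2: -180  -216  -252  -288
  Δ^3: -36  -36  -36
  Δ^4: 0  0
  Δ^5: 0
The third differences are constant (-36) and nonzero, while all higher differences vanish, so the minimal degree is 3.

3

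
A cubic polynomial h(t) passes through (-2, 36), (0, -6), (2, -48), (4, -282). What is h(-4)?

270

Write h(t) = at^3 + bt^2 + ct + d. Substituting each data point gives a linear system:
  -8a + 4b - 2c + d = 36
  d = -6
  8a + 4b + 2c + d = -48
  64a + 16b + 4c + d = -282
Solving the system yields a = -4, b = 0, c = -5, d = -6.
So h(t) = -4t^3 - 5t - 6.
Then h(-4) = 270.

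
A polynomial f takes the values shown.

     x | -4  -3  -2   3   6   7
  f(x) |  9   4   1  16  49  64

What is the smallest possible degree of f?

Divided differences on the nodes -4, -3, -2, 3, 6, 7:
  order 0: 9  4  1  16  49  64
  order 1: -5  -3  3  11  15
  order 2: 1  1  1  1
  order 3: 0  0  0
  order 4: 0  0
  order 5: 0
The order-2 divided differences are all 1 (nonzero) and every higher order vanishes, so the data lies on a polynomial of degree exactly 2.

2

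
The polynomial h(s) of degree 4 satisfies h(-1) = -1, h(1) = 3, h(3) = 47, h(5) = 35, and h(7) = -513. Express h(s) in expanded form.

h(s) = -s^4 + 6s^3 - 3s^2 - 4s + 5

Write h(s) = as^4 + bs^3 + cs^2 + ds + e. Substituting each data point gives a linear system:
  a - b + c - d + e = -1
  a + b + c + d + e = 3
  81a + 27b + 9c + 3d + e = 47
  625a + 125b + 25c + 5d + e = 35
  2401a + 343b + 49c + 7d + e = -513
Solving the system yields a = -1, b = 6, c = -3, d = -4, e = 5.
So h(s) = -s^4 + 6s^3 - 3s^2 - 4s + 5.
Check: h(1) = 3. ✓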